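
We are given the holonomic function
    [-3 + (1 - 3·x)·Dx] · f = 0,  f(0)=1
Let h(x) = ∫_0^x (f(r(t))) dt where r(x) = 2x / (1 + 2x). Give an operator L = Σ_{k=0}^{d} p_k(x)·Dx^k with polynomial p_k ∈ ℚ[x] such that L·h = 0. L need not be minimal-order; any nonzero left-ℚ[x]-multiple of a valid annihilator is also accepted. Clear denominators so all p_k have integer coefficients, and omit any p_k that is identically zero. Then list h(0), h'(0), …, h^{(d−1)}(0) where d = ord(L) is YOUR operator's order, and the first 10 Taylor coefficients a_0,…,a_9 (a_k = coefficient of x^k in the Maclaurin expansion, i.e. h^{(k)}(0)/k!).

f: a_k = 1, 3, 9, 27, 81, 243, 729, 2187, 6561, 19683, …
L₀ from L_f via x↦r, Dx↦r'^{-1}Dx.
Integrate: L := L₀·Dx.
L = 6·Dx + (-1 + 2·x + 8·x^2)·Dx^2  (order 2).
h: a_k = 0, 1, 3, 8, 24, 384/5, 256, 6144/7, 3072, 32768/3, …
ICs: h(0) = 0, h′(0) = 1.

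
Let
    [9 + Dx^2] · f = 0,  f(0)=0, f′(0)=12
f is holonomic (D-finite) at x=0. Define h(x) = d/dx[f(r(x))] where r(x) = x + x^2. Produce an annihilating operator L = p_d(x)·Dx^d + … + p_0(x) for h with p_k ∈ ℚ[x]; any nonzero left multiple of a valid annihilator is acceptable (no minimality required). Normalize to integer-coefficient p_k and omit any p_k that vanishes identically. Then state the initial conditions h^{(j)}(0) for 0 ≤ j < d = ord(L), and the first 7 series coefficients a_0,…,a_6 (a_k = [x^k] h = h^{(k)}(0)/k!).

f: a_k = 0, 12, 0, -18, 0, 81/10, 0, …
Change of var in L_f (x↦r) gives L₀.
h₀' ⇒ L via d/dx closure of L₀.
L = (21 + 72·x + 216·x^2 + 288·x^3 + 144·x^4) + (-6 - 12·x)·Dx + (1 + 4·x + 4·x^2)·Dx^2  (order 2).
h: a_k = 12, 24, -54, -216, -459/2, 135, 11097/20, …
ICs: h(0) = 12, h′(0) = 24.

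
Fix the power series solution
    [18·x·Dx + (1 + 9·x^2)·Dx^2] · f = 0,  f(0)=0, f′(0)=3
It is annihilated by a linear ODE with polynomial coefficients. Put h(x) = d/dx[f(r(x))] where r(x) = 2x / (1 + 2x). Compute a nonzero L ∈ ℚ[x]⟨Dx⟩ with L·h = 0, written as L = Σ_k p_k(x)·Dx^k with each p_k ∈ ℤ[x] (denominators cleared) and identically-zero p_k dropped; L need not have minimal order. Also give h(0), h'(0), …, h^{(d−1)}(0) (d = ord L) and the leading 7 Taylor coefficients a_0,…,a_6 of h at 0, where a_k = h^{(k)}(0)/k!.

f: a_k = 0, 3, 0, -9, 0, 243/5, 0, …
L₀ from L_f via x↦r, Dx↦r'^{-1}Dx.
Differentiate: ansatz ord ≤ ord L₀ ⇒ L.
L = (4 + 80·x) + (1 + 4·x + 40·x^2)·Dx  (order 1).
h: a_k = 6, -24, -144, 1536, -384, -59904, 254976, …
ICs: h(0) = 6.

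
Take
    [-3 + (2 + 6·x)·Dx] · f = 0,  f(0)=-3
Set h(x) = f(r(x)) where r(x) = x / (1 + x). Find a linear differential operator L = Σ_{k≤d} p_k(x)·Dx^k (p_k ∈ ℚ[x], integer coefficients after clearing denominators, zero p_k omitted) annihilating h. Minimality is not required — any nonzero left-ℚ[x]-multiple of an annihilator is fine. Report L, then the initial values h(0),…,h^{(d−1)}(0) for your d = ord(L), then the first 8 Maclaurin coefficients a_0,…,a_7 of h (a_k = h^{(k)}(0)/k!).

L = -3 + (2 + 10·x + 8·x^2)·Dx  (order 1).
h: a_k = -3, -9/2, 63/8, -261/16, 5031/128, -27207/256, 318915/1024, -1975005/2048, …
ICs: h(0) = -3.

f: a_k = -3, -9/2, 27/8, -81/16, 1215/128, -5103/256, 45927/1024, -216513/2048, …
Change of var in L_f (x↦r) gives L₀.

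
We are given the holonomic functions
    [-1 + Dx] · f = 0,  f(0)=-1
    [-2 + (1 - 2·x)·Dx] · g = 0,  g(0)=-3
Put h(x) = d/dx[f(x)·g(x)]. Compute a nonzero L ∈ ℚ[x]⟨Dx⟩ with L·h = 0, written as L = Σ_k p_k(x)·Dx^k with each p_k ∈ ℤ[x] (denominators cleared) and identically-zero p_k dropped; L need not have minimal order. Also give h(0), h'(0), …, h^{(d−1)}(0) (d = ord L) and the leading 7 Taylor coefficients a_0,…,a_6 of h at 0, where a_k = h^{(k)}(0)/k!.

f: a_k = -1, -1, -1/2, -1/6, -1/24, -1/120, -1/720, …
g: a_k = -3, -6, -12, -24, -48, -96, -192, …
L₀ := L_f ⊗_s L_g (sym. prod.), ord ≤ 1.
h=h₀': d/dx-closure on L₀ ⇒ L.
L = (13 - 12·x + 4·x^2) + (-3 + 8·x - 4·x^2)·Dx  (order 1).
h: a_k = 9, 39, 237/2, 633/2, 6331/8, 75973/40, 354541/80, …
ICs: h(0) = 9.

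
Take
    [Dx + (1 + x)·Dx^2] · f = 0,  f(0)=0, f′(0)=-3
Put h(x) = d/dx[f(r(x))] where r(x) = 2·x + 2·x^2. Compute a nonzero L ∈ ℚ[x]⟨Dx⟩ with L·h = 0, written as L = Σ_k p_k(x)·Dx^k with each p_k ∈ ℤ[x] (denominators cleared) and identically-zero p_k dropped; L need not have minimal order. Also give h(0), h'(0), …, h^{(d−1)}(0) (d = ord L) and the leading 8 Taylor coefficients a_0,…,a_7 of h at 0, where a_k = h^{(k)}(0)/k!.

L = (4·x + 4·x^2) + (1 + 4·x + 6·x^2 + 4·x^3)·Dx  (order 1).
h: a_k = -6, 0, 12, -24, 24, 0, -48, 96, …
ICs: h(0) = -6.

f: a_k = 0, -3, 3/2, -1, 3/4, -3/5, 1/2, -3/7, …
h₀=f(r): pull back L_f along r ⇒ L₀.
Derive L from L₀ (diff closure).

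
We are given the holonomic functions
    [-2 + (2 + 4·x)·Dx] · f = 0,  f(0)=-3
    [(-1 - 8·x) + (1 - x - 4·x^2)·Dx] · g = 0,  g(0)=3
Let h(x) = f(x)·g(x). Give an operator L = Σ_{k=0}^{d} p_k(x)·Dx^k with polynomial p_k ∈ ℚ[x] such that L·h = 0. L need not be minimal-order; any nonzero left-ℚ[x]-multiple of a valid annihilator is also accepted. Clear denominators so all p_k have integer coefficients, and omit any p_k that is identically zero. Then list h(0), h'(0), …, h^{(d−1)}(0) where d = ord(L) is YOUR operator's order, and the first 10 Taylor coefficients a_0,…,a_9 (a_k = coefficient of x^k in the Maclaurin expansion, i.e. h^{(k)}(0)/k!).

f: a_k = -3, -3, 3/2, -3/2, 15/8, -21/8, 63/16, -99/16, 1287/128, -2145/128, …
g: a_k = 3, 3, 15, 27, 87, 195, 543, 1323, 3495, 8787, …
h₀=f·g: eliminate ⇒ L₀, order ≤ 1·1.
L = (2 + 9·x + 12·x^2) + (-1 - x + 6·x^2 + 8·x^3)·Dx  (order 1).
h: a_k = -9, -18, -99/2, -126, -2547/8, -3321/4, -33471/16, -10863/2, -1762443/128, -2274903/64, …
ICs: h(0) = -9.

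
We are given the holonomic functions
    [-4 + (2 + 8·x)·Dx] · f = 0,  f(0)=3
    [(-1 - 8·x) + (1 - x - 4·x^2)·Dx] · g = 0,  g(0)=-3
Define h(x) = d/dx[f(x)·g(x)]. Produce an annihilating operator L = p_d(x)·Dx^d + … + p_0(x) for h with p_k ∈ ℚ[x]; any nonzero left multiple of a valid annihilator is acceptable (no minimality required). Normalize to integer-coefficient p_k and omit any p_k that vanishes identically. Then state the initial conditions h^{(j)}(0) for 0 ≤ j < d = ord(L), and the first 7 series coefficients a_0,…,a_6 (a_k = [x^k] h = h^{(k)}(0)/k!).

L = (10 + 156·x + 540·x^2 + 800·x^3 + 960·x^4) + (-3 - 19·x - 30·x^2 + 56·x^3 + 352·x^4 + 384·x^5)·Dx  (order 1).
h: a_k = -27, -90, -567, -1116, -6435, -9882, -64197, …
ICs: h(0) = -27.

f: a_k = 3, 6, -6, 12, -30, 84, -252, …
g: a_k = -3, -3, -15, -27, -87, -195, -543, …
f·g: L₀ = L_f ⊗_s L_g, ord ≤ 1·1.
Derive L from L₀ (diff closure).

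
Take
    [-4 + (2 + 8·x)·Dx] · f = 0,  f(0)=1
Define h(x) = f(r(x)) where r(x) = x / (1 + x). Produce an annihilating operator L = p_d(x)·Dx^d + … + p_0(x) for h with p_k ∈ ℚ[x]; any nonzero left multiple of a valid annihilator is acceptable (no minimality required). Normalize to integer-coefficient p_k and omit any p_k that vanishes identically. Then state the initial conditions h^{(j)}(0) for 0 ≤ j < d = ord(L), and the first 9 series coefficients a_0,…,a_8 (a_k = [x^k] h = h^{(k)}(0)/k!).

f: a_k = 1, 2, -2, 4, -10, 28, -84, 264, -858, …
h₀=f(r): pull back L_f along r ⇒ L₀.
L = -2 + (1 + 6·x + 5·x^2)·Dx  (order 1).
h: a_k = 1, 2, -4, 10, -30, 102, -376, 1462, -5900, …
ICs: h(0) = 1.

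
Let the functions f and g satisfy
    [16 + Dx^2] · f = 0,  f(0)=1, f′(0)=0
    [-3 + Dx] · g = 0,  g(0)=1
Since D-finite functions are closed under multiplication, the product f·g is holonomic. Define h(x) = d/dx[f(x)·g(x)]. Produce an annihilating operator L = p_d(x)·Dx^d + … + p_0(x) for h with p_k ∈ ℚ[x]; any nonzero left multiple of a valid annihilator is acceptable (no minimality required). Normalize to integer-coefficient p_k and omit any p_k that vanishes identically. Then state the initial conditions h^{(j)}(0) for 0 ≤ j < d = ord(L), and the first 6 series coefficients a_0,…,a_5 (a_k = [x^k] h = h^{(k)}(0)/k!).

L = 25 - 6·Dx + Dx^2  (order 2).
h: a_k = 3, -7, -117/2, -527/6, -79/8, 11753/120, …
ICs: h(0) = 3, h′(0) = -7.

f: a_k = 1, 0, -8, 0, 32/3, 0, …
g: a_k = 1, 3, 9/2, 9/2, 27/8, 81/40, …
Product ⇒ symmetric product L₀, ord ≤ 2.
h₀' ⇒ L via d/dx closure of L₀.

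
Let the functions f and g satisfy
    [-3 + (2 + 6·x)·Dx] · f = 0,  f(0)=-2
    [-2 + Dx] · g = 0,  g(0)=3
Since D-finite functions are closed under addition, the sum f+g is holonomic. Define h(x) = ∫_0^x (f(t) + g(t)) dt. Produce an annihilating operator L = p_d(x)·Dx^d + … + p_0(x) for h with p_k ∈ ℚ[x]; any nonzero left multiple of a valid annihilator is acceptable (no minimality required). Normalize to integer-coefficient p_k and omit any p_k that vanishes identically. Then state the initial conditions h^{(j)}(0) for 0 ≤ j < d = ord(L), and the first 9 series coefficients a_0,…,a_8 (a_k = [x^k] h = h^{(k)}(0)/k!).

L = (42 + 72·x)·Dx + (-25 - 96·x - 144·x^2)·Dx^2 + (2 + 30·x + 72·x^2)·Dx^3  (order 3).
h: a_k = 0, 1, 3/2, 11/4, 5/32, 533/320, -7993/3840, 231683/53760, -7569763/860160, …
ICs: h(0) = 0, h′(0) = 1, h′′(0) = 3.

f: a_k = -2, -3, 9/4, -27/8, 405/64, -1701/128, 15309/512, -72171/1024, 2814669/16384, …
g: a_k = 3, 6, 6, 4, 2, 4/5, 4/15, 8/105, 2/105, …
Sum ⇒ L₀ = lclm(L_f,L_g) in ℚ(x)⟨Dx⟩.
∫: right-multiply L₀ by Dx.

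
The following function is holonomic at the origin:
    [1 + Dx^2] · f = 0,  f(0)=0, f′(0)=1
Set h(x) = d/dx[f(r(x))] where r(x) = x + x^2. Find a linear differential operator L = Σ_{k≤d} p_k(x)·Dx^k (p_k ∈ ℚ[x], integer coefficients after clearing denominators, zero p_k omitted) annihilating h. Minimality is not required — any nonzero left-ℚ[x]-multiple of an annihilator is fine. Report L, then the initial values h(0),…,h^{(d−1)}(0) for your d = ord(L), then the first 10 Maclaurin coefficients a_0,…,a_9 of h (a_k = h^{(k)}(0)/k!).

L = (13 + 8·x + 24·x^2 + 32·x^3 + 16·x^4) + (-6 - 12·x)·Dx + (1 + 4·x + 4·x^2)·Dx^2  (order 2).
h: a_k = 1, 2, -1/2, -2, -59/24, -3/4, 419/720, 59/90, 13609/40320, 19/1344, …
ICs: h(0) = 1, h′(0) = 2.

f: a_k = 0, 1, 0, -1/6, 0, 1/120, 0, -1/5040, 0, 1/362880, …
h₀=f(r): pull back L_f along r ⇒ L₀.
Differentiate: ansatz ord ≤ ord L₀ ⇒ L.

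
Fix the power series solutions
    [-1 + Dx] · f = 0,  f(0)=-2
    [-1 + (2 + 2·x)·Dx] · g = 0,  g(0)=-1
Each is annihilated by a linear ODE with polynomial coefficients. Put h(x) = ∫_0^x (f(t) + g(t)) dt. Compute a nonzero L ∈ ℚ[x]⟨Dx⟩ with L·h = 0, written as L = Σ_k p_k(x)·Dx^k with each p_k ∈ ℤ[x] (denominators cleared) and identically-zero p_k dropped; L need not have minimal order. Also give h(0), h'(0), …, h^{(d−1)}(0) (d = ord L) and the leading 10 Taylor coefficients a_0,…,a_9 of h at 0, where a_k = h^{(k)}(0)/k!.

L = (3 + 2·x)·Dx + (-5 - 8·x - 4·x^2)·Dx^2 + (2 + 6·x + 4·x^2)·Dx^3  (order 3).
h: a_k = 0, -3, -5/4, -7/24, -19/192, -17/1920, -169/23040, 817/322560, -10651/5160960, 134623/92897280, …
ICs: h(0) = 0, h′(0) = -3, h′′(0) = -5/2.

f: a_k = -2, -2, -1, -1/3, -1/12, -1/60, -1/360, -1/2520, -1/20160, -1/181440, …
g: a_k = -1, -1/2, 1/8, -1/16, 5/128, -7/256, 21/1024, -33/2048, 429/32768, -715/65536, …
Sum ⇒ L₀ = lclm(L_f,L_g) in ℚ(x)⟨Dx⟩.
h=∫₀ˣh₀: take L = L₀·Dx.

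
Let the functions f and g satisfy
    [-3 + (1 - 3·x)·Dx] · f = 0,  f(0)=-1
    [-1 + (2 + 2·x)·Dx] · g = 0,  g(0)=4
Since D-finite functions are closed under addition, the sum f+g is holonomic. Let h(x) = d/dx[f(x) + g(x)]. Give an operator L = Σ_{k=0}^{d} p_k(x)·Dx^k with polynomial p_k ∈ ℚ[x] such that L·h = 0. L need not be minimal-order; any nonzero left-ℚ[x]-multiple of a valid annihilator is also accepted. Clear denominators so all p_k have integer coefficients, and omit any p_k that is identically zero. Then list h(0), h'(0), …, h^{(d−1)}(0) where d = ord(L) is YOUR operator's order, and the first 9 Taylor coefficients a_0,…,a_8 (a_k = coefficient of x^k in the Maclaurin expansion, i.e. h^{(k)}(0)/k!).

L = (-126 - 54·x) + (-213 - 450·x - 189·x^2)·Dx + (26 - 34·x - 114·x^2 - 54·x^3)·Dx^2  (order 2).
h: a_k = -1, -19, -321/4, -2597/8, -77725/64, -559935/128, -7837977/512, -53748141/1024, -2902370013/16384, …
ICs: h(0) = -1, h′(0) = -19.

f: a_k = -1, -3, -9, -27, -81, -243, -729, -2187, -6561, …
g: a_k = 4, 2, -1/2, 1/4, -5/32, 7/64, -21/256, 33/512, -429/8192, …
h₀=f+g: left-lcm gives L₀, ord ≤ 2.
h₀' ⇒ L via d/dx closure of L₀.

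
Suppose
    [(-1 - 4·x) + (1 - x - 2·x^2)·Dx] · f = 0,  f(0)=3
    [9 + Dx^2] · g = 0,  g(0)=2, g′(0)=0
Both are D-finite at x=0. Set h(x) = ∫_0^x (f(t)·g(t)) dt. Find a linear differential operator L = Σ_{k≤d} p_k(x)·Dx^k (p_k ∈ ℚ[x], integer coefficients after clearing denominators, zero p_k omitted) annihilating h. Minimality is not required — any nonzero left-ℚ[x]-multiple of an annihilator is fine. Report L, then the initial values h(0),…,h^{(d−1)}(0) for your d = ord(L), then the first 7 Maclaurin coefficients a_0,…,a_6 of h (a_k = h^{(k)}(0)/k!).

f: a_k = 3, 3, 9, 15, 33, 63, 129, …
g: a_k = 2, 0, -9, 0, 27/4, 0, -81/40, …
Product ⇒ symmetric product L₀, ord ≤ 2.
h=∫h₀ ⇒ L = L₀·Dx.
L = (-5 + 9·x + 18·x^2)·Dx + (2 + 8·x)·Dx^2 + (-1 + x + 2·x^2)·Dx^3  (order 3).
h: a_k = 0, 6, 3, -3, 3/4, 21/20, 15/8, …
ICs: h(0) = 0, h′(0) = 6, h′′(0) = 6.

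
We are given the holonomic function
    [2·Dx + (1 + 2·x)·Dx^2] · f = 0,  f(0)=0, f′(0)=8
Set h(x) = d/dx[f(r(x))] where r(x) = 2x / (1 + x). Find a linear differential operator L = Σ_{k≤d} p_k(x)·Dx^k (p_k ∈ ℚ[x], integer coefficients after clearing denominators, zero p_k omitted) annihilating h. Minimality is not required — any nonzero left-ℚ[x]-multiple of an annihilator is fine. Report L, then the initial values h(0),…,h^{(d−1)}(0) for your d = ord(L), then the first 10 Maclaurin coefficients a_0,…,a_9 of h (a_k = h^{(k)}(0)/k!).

f: a_k = 0, 8, -8, 32/3, -16, 128/5, -128/3, 512/7, -128, 2048/9, …
Change of var in L_f (x↦r) gives L₀.
Differentiate: ansatz ord ≤ ord L₀ ⇒ L.
L = (6 + 10·x) + (1 + 6·x + 5·x^2)·Dx  (order 1).
h: a_k = 16, -96, 496, -2496, 12496, -62496, 312496, -1562496, 7812496, -39062496, …
ICs: h(0) = 16.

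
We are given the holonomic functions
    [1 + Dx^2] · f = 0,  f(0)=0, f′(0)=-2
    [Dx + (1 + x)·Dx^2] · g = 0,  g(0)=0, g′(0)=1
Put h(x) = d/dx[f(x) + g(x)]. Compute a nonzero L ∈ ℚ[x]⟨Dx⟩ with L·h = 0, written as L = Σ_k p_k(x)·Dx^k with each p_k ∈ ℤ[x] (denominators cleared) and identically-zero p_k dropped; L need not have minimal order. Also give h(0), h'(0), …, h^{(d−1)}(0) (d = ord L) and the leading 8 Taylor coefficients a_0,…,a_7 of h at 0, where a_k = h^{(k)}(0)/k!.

f: a_k = 0, -2, 0, 1/3, 0, -1/60, 0, 1/2520, …
g: a_k = 0, 1, -1/2, 1/3, -1/4, 1/5, -1/6, 1/7, …
L₀ := lclm(L_f,L_g); ord L₀ ≤ 2+2.
h₀' ⇒ L via d/dx closure of L₀.
L = (7 + 2·x + x^2) + (3 + 5·x + 3·x^2 + x^3)·Dx + (7 + 2·x + x^2)·Dx^2 + (3 + 5·x + 3·x^2 + x^3)·Dx^3  (order 3).
h: a_k = -1, -1, 2, -1, 11/12, -1, 361/360, -1, …
ICs: h(0) = -1, h′(0) = -1, h′′(0) = 4.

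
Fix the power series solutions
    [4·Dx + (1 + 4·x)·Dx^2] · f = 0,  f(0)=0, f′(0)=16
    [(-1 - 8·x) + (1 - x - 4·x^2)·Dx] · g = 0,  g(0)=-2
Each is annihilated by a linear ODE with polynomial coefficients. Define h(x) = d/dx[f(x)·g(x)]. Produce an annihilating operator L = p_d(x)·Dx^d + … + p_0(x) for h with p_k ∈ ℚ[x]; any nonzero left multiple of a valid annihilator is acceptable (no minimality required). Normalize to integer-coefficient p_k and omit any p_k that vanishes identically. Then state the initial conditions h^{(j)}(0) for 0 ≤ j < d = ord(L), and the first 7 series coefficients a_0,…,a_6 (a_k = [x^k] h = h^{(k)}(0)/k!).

L = (152 + 864·x + 2304·x^2) + (1 + 100·x + 960·x^2 + 1792·x^3)·Dx + (-3 - 25·x - 24·x^2 + 176·x^3 + 256·x^4)·Dx^2  (order 2).
h: a_k = -32, 64, -800, 4480/3, -34976/3, 138688/5, -164000, …
ICs: h(0) = -32, h′(0) = 64.

f: a_k = 0, 16, -32, 256/3, -256, 4096/5, -8192/3, …
g: a_k = -2, -2, -10, -18, -58, -130, -362, …
Product ⇒ symmetric product L₀, ord ≤ 2.
Derive L from L₀ (diff closure).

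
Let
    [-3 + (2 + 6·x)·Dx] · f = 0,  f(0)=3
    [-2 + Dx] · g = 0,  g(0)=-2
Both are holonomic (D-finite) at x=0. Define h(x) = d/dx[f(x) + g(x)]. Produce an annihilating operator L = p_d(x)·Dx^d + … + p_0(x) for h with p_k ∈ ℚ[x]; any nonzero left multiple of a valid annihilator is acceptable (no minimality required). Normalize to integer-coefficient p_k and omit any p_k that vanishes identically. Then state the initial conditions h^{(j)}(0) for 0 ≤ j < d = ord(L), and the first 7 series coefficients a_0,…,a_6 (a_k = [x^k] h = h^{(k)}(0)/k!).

L = (-78 - 72·x) + (11 - 96·x - 144·x^2)·Dx + (14 + 66·x + 72·x^2)·Dx^2  (order 2).
h: a_k = 1/2, -59/4, 115/16, -4157/96, 74497/768, -2074907/7680, 68168827/92160, …
ICs: h(0) = 1/2, h′(0) = -59/4.

f: a_k = 3, 9/2, -27/8, 81/16, -1215/128, 5103/256, -45927/1024, …
g: a_k = -2, -4, -4, -8/3, -4/3, -8/15, -8/45, …
L₀ := lclm(L_f,L_g); ord L₀ ≤ 1+1.
h₀' ⇒ L via d/dx closure of L₀.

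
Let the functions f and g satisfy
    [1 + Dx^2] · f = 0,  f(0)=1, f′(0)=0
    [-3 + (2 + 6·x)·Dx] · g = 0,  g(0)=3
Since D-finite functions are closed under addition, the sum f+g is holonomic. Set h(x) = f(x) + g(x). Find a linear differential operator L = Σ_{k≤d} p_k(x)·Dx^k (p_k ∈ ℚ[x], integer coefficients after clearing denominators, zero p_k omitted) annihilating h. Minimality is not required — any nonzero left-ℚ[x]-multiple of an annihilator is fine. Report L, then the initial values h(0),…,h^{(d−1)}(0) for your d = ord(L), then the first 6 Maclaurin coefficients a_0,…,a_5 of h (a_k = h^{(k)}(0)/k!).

f: a_k = 1, 0, -1/2, 0, 1/24, 0, …
g: a_k = 3, 9/2, -27/8, 81/16, -1215/128, 5103/256, …
h₀=f+g: left-lcm gives L₀, ord ≤ 3.
L = (-93 - 72·x - 108·x^2) + (-10 + 18·x + 216·x^2 + 216·x^3)·Dx + (-93 - 72·x - 108·x^2)·Dx^2 + (-10 + 18·x + 216·x^2 + 216·x^3)·Dx^3  (order 3).
h: a_k = 4, 9/2, -31/8, 81/16, -3629/384, 5103/256, …
ICs: h(0) = 4, h′(0) = 9/2, h′′(0) = -31/4.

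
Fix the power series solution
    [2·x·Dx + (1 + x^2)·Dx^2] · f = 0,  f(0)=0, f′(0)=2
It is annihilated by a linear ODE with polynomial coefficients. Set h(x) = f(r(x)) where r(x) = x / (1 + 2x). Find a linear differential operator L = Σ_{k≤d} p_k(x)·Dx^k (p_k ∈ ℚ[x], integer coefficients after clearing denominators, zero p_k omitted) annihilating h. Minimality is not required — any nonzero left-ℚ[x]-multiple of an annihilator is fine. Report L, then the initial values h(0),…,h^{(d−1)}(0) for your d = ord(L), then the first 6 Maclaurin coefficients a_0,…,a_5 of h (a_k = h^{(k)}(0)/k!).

L = (4 + 10·x)·Dx + (1 + 4·x + 5·x^2)·Dx^2  (order 2).
h: a_k = 0, 2, -4, 22/3, -12, 82/5, …
ICs: h(0) = 0, h′(0) = 2.

f: a_k = 0, 2, 0, -2/3, 0, 2/5, …
Substitute x→r, Dx→(1/r')Dx; clear ⇒ L₀.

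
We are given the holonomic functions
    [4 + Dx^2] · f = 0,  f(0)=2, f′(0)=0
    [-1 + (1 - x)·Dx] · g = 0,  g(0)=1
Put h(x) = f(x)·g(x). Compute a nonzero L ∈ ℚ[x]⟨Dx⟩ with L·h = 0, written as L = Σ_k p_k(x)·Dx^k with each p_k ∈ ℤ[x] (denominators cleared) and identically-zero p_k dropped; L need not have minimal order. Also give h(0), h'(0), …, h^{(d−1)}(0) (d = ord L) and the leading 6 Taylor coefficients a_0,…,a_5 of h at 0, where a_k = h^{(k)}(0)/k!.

L = (-4 + 4·x) + 2·Dx + (-1 + x)·Dx^2  (order 2).
h: a_k = 2, 2, -2, -2, -2/3, -2/3, …
ICs: h(0) = 2, h′(0) = 2.

f: a_k = 2, 0, -4, 0, 4/3, 0, …
g: a_k = 1, 1, 1, 1, 1, 1, …
L₀ := L_f ⊗_s L_g (sym. prod.), ord ≤ 2.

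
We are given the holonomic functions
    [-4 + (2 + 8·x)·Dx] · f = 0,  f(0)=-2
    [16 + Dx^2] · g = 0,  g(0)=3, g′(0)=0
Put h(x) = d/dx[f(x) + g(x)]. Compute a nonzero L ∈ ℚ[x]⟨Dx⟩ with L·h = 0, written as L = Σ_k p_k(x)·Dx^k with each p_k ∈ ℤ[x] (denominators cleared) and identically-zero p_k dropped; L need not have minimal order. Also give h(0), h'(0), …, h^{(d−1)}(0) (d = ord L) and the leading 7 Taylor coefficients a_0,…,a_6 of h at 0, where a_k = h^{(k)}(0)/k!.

L = (-608 - 1024·x - 2048·x^2) + (-112 - 960·x - 3072·x^2 - 4096·x^3)·Dx + (-38 - 64·x - 128·x^2)·Dx^2 + (-7 - 60·x - 192·x^2 - 256·x^3)·Dx^3  (order 3).
h: a_k = -4, -40, -24, 208, -280, 4528/5, -3696, …
ICs: h(0) = -4, h′(0) = -40, h′′(0) = -48.

f: a_k = -2, -4, 4, -8, 20, -56, 168, …
g: a_k = 3, 0, -24, 0, 32, 0, -256/15, …
Sum ⇒ L₀ = lclm(L_f,L_g) in ℚ(x)⟨Dx⟩.
h=h₀': d/dx-closure on L₀ ⇒ L.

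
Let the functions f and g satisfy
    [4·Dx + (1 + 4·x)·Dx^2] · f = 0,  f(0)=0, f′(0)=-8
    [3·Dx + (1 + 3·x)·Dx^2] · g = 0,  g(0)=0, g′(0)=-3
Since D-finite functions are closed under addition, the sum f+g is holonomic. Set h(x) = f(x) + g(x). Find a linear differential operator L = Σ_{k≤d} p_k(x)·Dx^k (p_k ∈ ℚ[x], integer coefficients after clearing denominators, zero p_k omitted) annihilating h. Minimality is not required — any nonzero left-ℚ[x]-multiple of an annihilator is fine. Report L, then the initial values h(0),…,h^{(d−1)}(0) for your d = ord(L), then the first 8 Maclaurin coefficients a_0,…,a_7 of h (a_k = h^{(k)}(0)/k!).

f: a_k = 0, -8, 16, -128/3, 128, -2048/5, 4096/3, -32768/7, …
g: a_k = 0, -3, 9/2, -9, 81/4, -243/5, 243/2, -2187/7, …
h₀=f+g: left-lcm gives L₀, ord ≤ 4.
L = 24·Dx + (14 + 48·x)·Dx^2 + (1 + 7·x + 12·x^2)·Dx^3  (order 3).
h: a_k = 0, -11, 41/2, -155/3, 593/4, -2291/5, 8921/6, -34955/7, …
ICs: h(0) = 0, h′(0) = -11, h′′(0) = 41.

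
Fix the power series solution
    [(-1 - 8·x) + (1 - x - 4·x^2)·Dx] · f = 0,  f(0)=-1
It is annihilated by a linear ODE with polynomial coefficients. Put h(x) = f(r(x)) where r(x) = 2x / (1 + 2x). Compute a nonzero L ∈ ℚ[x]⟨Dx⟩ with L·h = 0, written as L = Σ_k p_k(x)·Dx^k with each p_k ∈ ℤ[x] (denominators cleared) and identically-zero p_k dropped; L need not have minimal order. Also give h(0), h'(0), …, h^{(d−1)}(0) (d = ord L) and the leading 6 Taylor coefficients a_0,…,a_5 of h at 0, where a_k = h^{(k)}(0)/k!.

f: a_k = -1, -1, -5, -9, -29, -65, …
f∘r: x↦r, Dx↦Dx/r' in L_f ⇒ L₀.
L = (2 + 36·x) + (-1 - 4·x + 12·x^2 + 32·x^3)·Dx  (order 1).
h: a_k = -1, -2, -16, 0, -256, 512, …
ICs: h(0) = -1.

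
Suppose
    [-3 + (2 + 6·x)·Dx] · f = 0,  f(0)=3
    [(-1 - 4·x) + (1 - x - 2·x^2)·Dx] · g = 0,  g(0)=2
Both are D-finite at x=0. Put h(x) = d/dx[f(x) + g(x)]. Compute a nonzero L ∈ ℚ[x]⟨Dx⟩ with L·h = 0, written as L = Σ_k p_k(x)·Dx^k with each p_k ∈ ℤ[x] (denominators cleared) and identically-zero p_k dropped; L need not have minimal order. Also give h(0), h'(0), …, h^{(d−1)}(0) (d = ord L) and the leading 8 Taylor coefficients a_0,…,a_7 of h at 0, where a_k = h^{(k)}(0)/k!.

f: a_k = 3, 9/2, -27/8, 81/16, -1215/128, 5103/256, -45927/1024, 216513/2048, …
g: a_k = 2, 2, 6, 10, 22, 42, 86, 170, …
L₀ := lclm(L_f,L_g); ord L₀ ≤ 1+1.
Differentiate: ansatz ord ≤ ord L₀ ⇒ L.
L = (-114 - 522·x - 1152·x^2 - 816·x^3 - 720·x^4) + (-31 - 414·x - 1803·x^2 - 3208·x^3 - 3084·x^4 - 2160·x^5)·Dx + (10 + 66·x + 110·x^2 - 74·x^3 - 456·x^4 - 808·x^5 - 480·x^6)·Dx^2  (order 2).
h: a_k = 13/2, 21/4, 723/16, 1601/32, 79275/256, 126411/512, 3952711/2048, 2762649/4096, …
ICs: h(0) = 13/2, h′(0) = 21/4.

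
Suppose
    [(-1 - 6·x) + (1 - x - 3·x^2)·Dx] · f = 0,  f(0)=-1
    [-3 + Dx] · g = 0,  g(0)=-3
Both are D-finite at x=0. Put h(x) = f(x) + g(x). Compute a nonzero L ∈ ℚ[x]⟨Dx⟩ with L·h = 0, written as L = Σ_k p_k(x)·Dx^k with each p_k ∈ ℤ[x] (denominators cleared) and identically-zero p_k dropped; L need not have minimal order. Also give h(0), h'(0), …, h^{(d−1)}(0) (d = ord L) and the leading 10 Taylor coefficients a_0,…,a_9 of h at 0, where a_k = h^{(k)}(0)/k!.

L = (-15 - 9·x - 243·x^2 - 162·x^3) + (-1 + 36·x + 99·x^2 - 54·x^3 - 81·x^4)·Dx + (2 - 11·x - 6·x^2 + 36·x^3 + 27·x^4)·Dx^2  (order 2).
h: a_k = -4, -10, -35/2, -41/2, -233/8, -1843/40, -8003/80, -122249/560, -2278027/4480, -5193049/4480, …
ICs: h(0) = -4, h′(0) = -10.

f: a_k = -1, -1, -4, -7, -19, -40, -97, -217, -508, -1159, …
g: a_k = -3, -9, -27/2, -27/2, -81/8, -243/40, -243/80, -729/560, -2187/4480, -729/4480, …
Sum ⇒ L₀ = lclm(L_f,L_g) in ℚ(x)⟨Dx⟩.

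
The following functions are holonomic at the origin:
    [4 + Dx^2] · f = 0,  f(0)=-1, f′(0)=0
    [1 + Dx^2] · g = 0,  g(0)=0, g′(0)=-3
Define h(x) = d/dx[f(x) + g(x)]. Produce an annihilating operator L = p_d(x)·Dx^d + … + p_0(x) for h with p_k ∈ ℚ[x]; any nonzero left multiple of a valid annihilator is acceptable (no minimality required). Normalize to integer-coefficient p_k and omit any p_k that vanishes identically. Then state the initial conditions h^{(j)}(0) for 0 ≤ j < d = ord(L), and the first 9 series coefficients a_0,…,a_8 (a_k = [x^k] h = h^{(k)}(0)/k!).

L = 4 + 5·Dx^2 + Dx^4  (order 4).
h: a_k = -3, 4, 3/2, -8/3, -1/8, 8/15, 1/240, -16/315, -1/13440, …
ICs: h(0) = -3, h′(0) = 4, h′′(0) = 3, h′′′(0) = -16.

f: a_k = -1, 0, 2, 0, -2/3, 0, 4/45, 0, -2/315, …
g: a_k = 0, -3, 0, 1/2, 0, -1/40, 0, 1/1680, 0, …
L₀ := lclm(L_f,L_g); ord L₀ ≤ 2+2.
h₀' ⇒ L via d/dx closure of L₀.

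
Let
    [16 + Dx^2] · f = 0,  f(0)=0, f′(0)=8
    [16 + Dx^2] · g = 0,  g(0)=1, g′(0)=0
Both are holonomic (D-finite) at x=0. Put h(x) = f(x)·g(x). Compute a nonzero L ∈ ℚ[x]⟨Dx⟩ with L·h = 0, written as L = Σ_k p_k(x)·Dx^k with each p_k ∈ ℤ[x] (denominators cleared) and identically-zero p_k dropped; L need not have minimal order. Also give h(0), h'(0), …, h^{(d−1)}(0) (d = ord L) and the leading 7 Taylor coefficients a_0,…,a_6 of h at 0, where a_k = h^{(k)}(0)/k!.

L = 64·Dx + Dx^3  (order 3).
h: a_k = 0, 8, 0, -256/3, 0, 4096/15, 0, …
ICs: h(0) = 0, h′(0) = 8, h′′(0) = 0.

f: a_k = 0, 8, 0, -64/3, 0, 256/15, 0, …
g: a_k = 1, 0, -8, 0, 32/3, 0, -256/45, …
Sym-product of L_f,L_g gives L₀ (≤ ord 4).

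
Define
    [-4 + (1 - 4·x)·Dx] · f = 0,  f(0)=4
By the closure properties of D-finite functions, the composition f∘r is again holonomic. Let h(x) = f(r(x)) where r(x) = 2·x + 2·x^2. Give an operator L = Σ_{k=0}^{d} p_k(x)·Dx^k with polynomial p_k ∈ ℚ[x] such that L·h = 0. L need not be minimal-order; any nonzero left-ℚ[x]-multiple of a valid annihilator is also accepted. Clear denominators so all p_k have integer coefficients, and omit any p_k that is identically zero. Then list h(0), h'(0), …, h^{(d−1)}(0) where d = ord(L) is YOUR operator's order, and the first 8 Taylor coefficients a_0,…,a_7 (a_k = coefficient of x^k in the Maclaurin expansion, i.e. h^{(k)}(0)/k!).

f: a_k = 4, 16, 64, 256, 1024, 4096, 16384, 65536, …
f∘r: x↦r, Dx↦Dx/r' in L_f ⇒ L₀.
L = (8 + 16·x) + (-1 + 8·x + 8·x^2)·Dx  (order 1).
h: a_k = 4, 32, 288, 2560, 22784, 202752, 1804288, 16056320, …
ICs: h(0) = 4.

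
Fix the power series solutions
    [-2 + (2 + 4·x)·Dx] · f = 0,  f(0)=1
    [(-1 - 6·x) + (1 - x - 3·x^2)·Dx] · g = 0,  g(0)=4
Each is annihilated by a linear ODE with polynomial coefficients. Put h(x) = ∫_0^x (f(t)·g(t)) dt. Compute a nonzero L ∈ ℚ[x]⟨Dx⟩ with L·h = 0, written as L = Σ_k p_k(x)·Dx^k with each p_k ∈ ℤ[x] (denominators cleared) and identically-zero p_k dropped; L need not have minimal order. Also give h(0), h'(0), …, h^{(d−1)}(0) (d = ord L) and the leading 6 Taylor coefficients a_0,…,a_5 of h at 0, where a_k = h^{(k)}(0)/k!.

L = (2 + 7·x + 9·x^2)·Dx + (-1 - x + 5·x^2 + 6·x^3)·Dx^2  (order 2).
h: a_k = 0, 4, 4, 6, 11, 191/10, …
ICs: h(0) = 0, h′(0) = 4.

f: a_k = 1, 1, -1/2, 1/2, -5/8, 7/8, …
g: a_k = 4, 4, 16, 28, 76, 160, …
h₀=f·g: eliminate ⇒ L₀, order ≤ 1·1.
h=∫₀ˣh₀: take L = L₀·Dx.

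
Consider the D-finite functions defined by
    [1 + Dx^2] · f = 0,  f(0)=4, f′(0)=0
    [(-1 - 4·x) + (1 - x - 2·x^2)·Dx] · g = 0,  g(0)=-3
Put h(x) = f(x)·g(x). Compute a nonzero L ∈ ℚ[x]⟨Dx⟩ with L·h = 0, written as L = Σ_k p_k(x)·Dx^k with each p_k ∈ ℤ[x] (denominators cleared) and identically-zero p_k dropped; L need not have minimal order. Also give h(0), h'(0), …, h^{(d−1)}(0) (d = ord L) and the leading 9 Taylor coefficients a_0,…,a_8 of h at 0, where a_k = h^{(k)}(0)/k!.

f: a_k = 4, 0, -2, 0, 1/6, 0, -1/180, 0, 1/10080, …
g: a_k = -3, -3, -9, -15, -33, -63, -129, -255, -513, …
f·g: L₀ = L_f ⊗_s L_g, ord ≤ 2·1.
L = (3 + x + 2·x^2) + (2 + 8·x)·Dx + (-1 + x + 2·x^2)·Dx^2  (order 2).
h: a_k = -12, -12, -30, -54, -229/2, -445/2, -27089/60, -53789/60, -6046153/3360, …
ICs: h(0) = -12, h′(0) = -12.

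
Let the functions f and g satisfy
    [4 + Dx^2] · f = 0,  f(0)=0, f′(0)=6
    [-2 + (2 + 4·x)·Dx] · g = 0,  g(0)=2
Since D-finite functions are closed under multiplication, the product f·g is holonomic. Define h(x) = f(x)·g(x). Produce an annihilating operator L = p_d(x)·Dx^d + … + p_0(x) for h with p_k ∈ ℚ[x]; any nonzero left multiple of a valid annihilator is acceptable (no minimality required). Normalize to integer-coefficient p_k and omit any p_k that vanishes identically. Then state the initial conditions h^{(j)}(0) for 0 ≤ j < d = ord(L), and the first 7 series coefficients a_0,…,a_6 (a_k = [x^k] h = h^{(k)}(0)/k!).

L = (7 + 16·x + 16·x^2) + (-2 - 4·x)·Dx + (1 + 4·x + 4·x^2)·Dx^2  (order 2).
h: a_k = 0, 12, 12, -14, -2, -19/10, 81/10, …
ICs: h(0) = 0, h′(0) = 12.

f: a_k = 0, 6, 0, -4, 0, 4/5, 0, …
g: a_k = 2, 2, -1, 1, -5/4, 7/4, -21/8, …
Product ⇒ symmetric product L₀, ord ≤ 2.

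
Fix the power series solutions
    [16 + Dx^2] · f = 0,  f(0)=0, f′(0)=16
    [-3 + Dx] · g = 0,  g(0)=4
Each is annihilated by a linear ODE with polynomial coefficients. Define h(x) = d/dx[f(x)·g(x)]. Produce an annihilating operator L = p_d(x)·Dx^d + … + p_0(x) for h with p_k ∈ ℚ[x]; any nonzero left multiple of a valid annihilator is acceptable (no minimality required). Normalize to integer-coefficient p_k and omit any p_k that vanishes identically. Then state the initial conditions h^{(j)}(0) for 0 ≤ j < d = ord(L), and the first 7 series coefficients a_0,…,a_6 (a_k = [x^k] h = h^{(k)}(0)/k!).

L = 25 - 6·Dx + Dx^2  (order 2).
h: a_k = 64, 384, 352, -896, -6232/3, -6864/5, 16124/45, …
ICs: h(0) = 64, h′(0) = 384.

f: a_k = 0, 16, 0, -128/3, 0, 512/15, 0, …
g: a_k = 4, 12, 18, 18, 27/2, 81/10, 81/20, …
h₀=f·g: eliminate ⇒ L₀, order ≤ 2·1.
h=h₀': d/dx-closure on L₀ ⇒ L.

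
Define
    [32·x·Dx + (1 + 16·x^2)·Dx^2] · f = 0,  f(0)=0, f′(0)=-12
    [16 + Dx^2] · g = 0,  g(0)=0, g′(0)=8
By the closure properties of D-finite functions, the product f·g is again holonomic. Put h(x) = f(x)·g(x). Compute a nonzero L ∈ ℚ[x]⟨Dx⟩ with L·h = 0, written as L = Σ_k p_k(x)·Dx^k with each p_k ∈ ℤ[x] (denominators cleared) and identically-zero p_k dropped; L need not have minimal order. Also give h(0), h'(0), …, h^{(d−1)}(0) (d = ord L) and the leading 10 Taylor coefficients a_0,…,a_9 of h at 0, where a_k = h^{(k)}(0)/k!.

f: a_k = 0, -12, 0, 64, 0, -3072/5, 0, 49152/7, 0, -262144/3, …
g: a_k = 0, 8, 0, -64/3, 0, 256/15, 0, -2048/315, 0, 4096/2835, …
Product ⇒ symmetric product L₀, ord ≤ 4.
L = (1280 + 53248·x^2 + 360448·x^4 + 2097152·x^6 + 8388608·x^8) + (1536·x + 40960·x^3 + 393216·x^5 + 2097152·x^7)·Dx + (96 + 4096·x^2 + 36864·x^4 + 262144·x^6 + 1048576·x^8)·Dx^2 + (96·x + 2560·x^3 + 24576·x^5 + 131072·x^7)·Dx^3 + (1 + 48·x^2 + 896·x^4 + 8192·x^6 + 32768·x^8)·Dx^4  (order 4).
h: a_k = 0, 0, -96, 0, 768, 0, -19456/3, 0, 352256/5, 0, …
ICs: h(0) = 0, h′(0) = 0, h′′(0) = -192, h′′′(0) = 0.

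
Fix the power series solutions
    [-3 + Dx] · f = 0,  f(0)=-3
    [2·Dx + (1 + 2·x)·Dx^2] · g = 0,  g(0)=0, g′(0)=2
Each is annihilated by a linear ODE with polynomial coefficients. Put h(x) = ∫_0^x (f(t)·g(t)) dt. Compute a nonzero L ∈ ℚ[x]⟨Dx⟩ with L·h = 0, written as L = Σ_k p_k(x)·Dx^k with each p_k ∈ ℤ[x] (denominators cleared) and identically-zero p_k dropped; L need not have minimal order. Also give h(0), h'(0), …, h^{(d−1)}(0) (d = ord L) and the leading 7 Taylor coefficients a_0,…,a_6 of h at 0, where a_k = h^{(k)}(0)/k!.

f: a_k = -3, -9, -27/2, -27/2, -81/8, -243/40, -243/80, …
g: a_k = 0, 2, -2, 8/3, -4, 32/5, -32/3, …
L₀ := L_f ⊗_s L_g (sym. prod.), ord ≤ 2.
h=∫h₀ ⇒ L = L₀·Dx.
L = (3 + 18·x)·Dx + (-4 - 12·x)·Dx^2 + (1 + 2·x)·Dx^3  (order 3).
h: a_k = 0, 0, -3, -4, -17/4, -12/5, -83/40, …
ICs: h(0) = 0, h′(0) = 0, h′′(0) = -6.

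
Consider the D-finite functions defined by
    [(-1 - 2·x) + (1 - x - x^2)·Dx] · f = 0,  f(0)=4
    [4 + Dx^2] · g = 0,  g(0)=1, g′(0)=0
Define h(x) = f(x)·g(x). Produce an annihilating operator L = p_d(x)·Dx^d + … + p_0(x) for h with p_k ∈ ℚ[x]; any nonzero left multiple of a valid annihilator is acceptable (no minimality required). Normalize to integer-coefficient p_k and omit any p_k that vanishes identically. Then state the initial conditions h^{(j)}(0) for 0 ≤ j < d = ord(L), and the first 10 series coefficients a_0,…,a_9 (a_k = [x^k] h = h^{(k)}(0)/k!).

L = (-2 + 4·x + 4·x^2) + (2 + 4·x)·Dx + (-1 + x + x^2)·Dx^2  (order 2).
h: a_k = 4, 4, 0, 4, 20/3, 32/3, 764/45, 1244/45, 4688/105, 22772/315, …
ICs: h(0) = 4, h′(0) = 4.

f: a_k = 4, 4, 8, 12, 20, 32, 52, 84, 136, 220, …
g: a_k = 1, 0, -2, 0, 2/3, 0, -4/45, 0, 2/315, 0, …
L₀ := L_f ⊗_s L_g (sym. prod.), ord ≤ 2.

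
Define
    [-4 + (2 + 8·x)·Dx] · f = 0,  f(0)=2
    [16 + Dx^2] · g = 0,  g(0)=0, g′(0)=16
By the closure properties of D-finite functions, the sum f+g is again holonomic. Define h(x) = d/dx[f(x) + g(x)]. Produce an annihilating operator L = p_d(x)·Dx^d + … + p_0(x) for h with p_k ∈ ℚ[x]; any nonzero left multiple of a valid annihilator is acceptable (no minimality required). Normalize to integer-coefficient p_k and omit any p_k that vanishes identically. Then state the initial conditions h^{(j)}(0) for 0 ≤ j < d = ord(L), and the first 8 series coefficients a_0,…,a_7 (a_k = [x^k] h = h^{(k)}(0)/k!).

f: a_k = 2, 4, -4, 8, -20, 56, -168, 528, …
g: a_k = 0, 16, 0, -128/3, 0, 512/15, 0, -4096/315, …
f+g: L₀ = lclm(L_f,L_g), ord ≤ 1+2.
h=h₀': d/dx-closure on L₀ ⇒ L.
L = (-608 - 1024·x - 2048·x^2) + (-112 - 960·x - 3072·x^2 - 4096·x^3)·Dx + (-38 - 64·x - 128·x^2)·Dx^2 + (-7 - 60·x - 192·x^2 - 256·x^3)·Dx^3  (order 3).
h: a_k = 20, -8, -104, -80, 1352/3, -1008, 162224/45, -13728, …
ICs: h(0) = 20, h′(0) = -8, h′′(0) = -208.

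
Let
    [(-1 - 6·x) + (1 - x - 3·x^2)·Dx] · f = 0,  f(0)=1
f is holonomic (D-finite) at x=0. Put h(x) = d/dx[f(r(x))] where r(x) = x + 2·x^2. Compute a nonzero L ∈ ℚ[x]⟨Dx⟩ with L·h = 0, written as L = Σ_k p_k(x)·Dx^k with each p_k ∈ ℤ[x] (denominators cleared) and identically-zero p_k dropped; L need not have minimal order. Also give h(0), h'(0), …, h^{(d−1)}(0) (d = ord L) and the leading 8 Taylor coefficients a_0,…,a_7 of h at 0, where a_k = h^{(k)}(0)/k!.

f: a_k = 1, 1, 4, 7, 19, 40, 97, 217, …
Substitute x→r, Dx→(1/r')Dx; clear ⇒ L₀.
Differentiate: ansatz ord ≤ ord L₀ ⇒ L.
L = (12 + 102·x + 366·x^2 + 1008·x^3 + 2808·x^4 + 4320·x^5 + 2880·x^6) + (-1 - 9·x - 21·x^2 + 50·x^3 + 360·x^4 + 792·x^5 + 1008·x^6 + 576·x^7)·Dx  (order 1).
h: a_k = 1, 12, 69, 308, 1380, 6054, 25123, 102960, …
ICs: h(0) = 1.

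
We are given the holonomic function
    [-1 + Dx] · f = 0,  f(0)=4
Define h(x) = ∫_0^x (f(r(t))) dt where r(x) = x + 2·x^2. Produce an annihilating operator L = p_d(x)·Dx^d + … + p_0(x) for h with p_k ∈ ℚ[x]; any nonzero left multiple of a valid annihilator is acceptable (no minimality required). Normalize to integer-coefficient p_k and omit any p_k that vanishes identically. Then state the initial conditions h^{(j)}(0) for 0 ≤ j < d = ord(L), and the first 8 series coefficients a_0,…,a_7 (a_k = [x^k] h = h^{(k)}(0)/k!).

L = (-1 - 4·x)·Dx + Dx^2  (order 2).
h: a_k = 0, 4, 2, 10/3, 13/6, 73/30, 281/180, 1741/1260, …
ICs: h(0) = 0, h′(0) = 4.

f: a_k = 4, 4, 2, 2/3, 1/6, 1/30, 1/180, 1/1260, …
L₀ from L_f via x↦r, Dx↦r'^{-1}Dx.
∫: right-multiply L₀ by Dx.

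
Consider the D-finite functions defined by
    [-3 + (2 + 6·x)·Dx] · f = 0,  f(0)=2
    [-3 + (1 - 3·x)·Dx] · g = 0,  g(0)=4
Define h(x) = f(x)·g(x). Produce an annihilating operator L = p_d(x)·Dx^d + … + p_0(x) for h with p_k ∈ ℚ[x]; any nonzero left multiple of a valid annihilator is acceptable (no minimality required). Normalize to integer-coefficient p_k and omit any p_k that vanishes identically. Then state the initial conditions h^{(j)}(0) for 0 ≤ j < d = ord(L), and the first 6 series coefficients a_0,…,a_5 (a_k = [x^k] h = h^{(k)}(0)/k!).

f: a_k = 2, 3, -9/4, 27/8, -405/64, 1701/128, …
g: a_k = 4, 12, 36, 108, 324, 972, …
Product ⇒ symmetric product L₀, ord ≤ 1.
L = (9 + 9·x) + (-2 + 18·x^2)·Dx  (order 1).
h: a_k = 8, 36, 99, 621/2, 14499/16, 88695/32, …
ICs: h(0) = 8.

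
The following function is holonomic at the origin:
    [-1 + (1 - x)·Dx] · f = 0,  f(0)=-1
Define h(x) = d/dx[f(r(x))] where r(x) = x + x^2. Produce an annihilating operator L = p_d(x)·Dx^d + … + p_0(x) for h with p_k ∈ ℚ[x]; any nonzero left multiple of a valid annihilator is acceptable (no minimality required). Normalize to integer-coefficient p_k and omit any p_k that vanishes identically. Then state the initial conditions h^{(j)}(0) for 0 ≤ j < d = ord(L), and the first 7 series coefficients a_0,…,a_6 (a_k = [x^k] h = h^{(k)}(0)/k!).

L = (4 + 6·x + 6·x^2) + (-1 - x + 3·x^2 + 2·x^3)·Dx  (order 1).
h: a_k = -1, -4, -9, -20, -40, -78, -147, …
ICs: h(0) = -1.

f: a_k = -1, -1, -1, -1, -1, -1, -1, …
Substitute x→r, Dx→(1/r')Dx; clear ⇒ L₀.
Differentiate: ansatz ord ≤ ord L₀ ⇒ L.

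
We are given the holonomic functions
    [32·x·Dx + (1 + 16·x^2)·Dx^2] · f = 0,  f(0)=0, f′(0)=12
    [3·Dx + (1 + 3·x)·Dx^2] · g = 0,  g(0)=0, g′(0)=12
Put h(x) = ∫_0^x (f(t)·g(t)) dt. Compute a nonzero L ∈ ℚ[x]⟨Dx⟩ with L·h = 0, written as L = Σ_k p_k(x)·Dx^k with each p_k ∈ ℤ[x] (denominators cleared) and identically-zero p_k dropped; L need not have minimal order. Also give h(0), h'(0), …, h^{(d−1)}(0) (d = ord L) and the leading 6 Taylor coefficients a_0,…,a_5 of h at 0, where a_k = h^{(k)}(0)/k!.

L = (15744 + 89280·x + 811008·x^2 + 5299200·x^3 + 13271040·x^4 + 17252352·x^5 + 21233664·x^7)·Dx^2 + (4258 + 91200·x + 775488·x^2 + 4635648·x^3 + 18247680·x^4 + 41140224·x^5 + 46448640·x^6 + 21233664·x^7 + 74317824·x^8)·Dx^3 + (492 + 12548·x + 131328·x^2 + 747968·x^3 + 3219456·x^4 + 10146816·x^5 + 21233664·x^6 + 24920064·x^7 + 21233664·x^8 + 42467328·x^9)·Dx^4 + (73 + 822·x + 6161·x^2 + 34944·x^3 + 151168·x^4 + 500736·x^5 + 1322496·x^6 + 2654208·x^7 + 3244032·x^8 + 3538944·x^9 + 5308416·x^10)·Dx^5  (order 5).
h: a_k = 0, 0, 0, 48, -54, -336/5, …
ICs: h(0) = 0, h′(0) = 0, h′′(0) = 0, h′′′(0) = 288, h′′′′(0) = -1296.

f: a_k = 0, 12, 0, -64, 0, 3072/5, …
g: a_k = 0, 12, -18, 36, -81, 972/5, …
L₀ := L_f ⊗_s L_g (sym. prod.), ord ≤ 4.
∫: right-multiply L₀ by Dx.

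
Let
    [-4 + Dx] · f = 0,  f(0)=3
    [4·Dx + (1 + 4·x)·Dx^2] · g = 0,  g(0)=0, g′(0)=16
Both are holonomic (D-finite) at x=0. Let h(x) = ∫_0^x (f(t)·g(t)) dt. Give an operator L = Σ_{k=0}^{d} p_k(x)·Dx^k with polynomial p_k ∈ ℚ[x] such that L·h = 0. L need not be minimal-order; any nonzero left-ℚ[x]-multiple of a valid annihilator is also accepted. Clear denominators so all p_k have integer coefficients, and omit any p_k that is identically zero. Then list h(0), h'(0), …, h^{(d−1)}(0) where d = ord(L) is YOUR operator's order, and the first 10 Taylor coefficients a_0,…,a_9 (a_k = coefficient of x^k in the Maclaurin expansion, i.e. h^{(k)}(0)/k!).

L = 64·x·Dx + (-4 - 32·x)·Dx^2 + (1 + 4·x)·Dx^3  (order 3).
h: a_k = 0, 0, 24, 32, 64, 0, 768/5, -1024/3, 23552/21, -475136/135, …
ICs: h(0) = 0, h′(0) = 0, h′′(0) = 48.

f: a_k = 3, 12, 24, 32, 32, 128/5, 256/15, 1024/105, 512/105, 2048/945, …
g: a_k = 0, 16, -32, 256/3, -256, 4096/5, -8192/3, 65536/7, -32768, 1048576/9, …
h₀=f·g: eliminate ⇒ L₀, order ≤ 1·2.
∫: right-multiply L₀ by Dx.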